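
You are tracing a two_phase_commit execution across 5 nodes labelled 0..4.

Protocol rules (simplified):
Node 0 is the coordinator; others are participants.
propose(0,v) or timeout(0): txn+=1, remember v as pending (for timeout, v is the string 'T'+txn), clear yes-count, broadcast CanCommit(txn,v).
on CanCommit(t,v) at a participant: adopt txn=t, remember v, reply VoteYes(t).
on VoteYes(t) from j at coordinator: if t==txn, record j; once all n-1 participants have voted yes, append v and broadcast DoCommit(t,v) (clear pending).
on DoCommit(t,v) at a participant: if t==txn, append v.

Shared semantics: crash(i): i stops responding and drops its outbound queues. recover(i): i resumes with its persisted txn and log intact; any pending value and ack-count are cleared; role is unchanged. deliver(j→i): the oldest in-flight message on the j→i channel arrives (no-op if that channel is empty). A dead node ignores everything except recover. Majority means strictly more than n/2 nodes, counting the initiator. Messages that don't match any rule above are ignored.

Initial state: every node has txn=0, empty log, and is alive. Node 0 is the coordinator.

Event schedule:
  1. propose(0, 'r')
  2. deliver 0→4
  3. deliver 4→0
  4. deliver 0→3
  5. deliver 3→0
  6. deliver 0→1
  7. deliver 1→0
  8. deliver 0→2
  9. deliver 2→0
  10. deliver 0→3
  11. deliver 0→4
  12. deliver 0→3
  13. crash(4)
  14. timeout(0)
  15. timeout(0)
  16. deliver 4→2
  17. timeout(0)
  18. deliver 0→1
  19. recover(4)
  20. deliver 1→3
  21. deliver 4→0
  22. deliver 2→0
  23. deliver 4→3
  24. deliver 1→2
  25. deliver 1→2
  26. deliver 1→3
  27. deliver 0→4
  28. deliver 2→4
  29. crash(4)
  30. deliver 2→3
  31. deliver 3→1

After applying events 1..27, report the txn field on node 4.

after 1 — propose(0,'r'): n0:coor/t1/[-]
after 2 — deliver 0→4: n4:part/t1/[-]
after 3 — deliver 4→0: ·
after 4 — deliver 0→3: n3:part/t1/[-]
after 5 — deliver 3→0: ·
after 6 — deliver 0→1: n1:part/t1/[-]
after 7 — deliver 1→0: ·
after 8 — deliver 0→2: n2:part/t1/[-]
after 9 — deliver 2→0: n0:coor/t1/[r]
after 10 — deliver 0→3: n3:part/t1/[r]
after 11 — deliver 0→4: n4:part/t1/[r]
after 12 — deliver 0→3: ·
after 13 — crash(4): n4:✗part/t1/[r]
after 14 — timeout(0): n0:coor/t2/[r]
after 15 — timeout(0): n0:coor/t3/[r]
after 16 — deliver 4→2: ·
after 17 — timeout(0): n0:coor/t4/[r]
after 18 — deliver 0→1: n1:part/t1/[r]
after 19 — recover(4): n4:part/t1/[r]
after 20 — deliver 1→3: ·
after 21 — deliver 4→0: ·
after 22 — deliver 2→0: ·
after 23 — deliver 4→3: ·
after 24 — deliver 1→2: ·
after 25 — deliver 1→2: ·
after 26 — deliver 1→3: ·
after 27 — deliver 0→4: n4:part/t2/[r]

2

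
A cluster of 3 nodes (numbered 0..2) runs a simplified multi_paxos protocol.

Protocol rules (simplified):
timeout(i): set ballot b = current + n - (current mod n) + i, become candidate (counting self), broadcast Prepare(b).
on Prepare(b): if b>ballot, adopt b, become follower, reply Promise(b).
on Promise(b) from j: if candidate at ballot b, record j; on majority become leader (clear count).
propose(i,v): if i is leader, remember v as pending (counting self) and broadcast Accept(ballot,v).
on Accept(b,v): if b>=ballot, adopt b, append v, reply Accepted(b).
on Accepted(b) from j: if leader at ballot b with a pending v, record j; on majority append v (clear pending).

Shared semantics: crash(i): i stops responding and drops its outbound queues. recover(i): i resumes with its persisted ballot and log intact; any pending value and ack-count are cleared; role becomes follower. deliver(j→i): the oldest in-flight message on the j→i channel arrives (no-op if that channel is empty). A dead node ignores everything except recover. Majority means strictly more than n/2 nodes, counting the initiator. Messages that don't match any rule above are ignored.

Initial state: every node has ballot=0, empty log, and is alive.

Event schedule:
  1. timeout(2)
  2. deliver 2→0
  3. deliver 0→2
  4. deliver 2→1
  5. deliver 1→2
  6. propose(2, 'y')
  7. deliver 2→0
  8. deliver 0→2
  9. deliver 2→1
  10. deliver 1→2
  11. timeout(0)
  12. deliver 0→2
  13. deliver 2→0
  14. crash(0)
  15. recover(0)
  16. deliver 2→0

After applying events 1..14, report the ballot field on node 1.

5

step 1 timeout(2): 2={cand,b=5,log=-}
step 2 deliver 2→0: 0={foll,b=5,log=-}
step 3 deliver 0→2: 2={lead,b=5,log=-}
step 4 deliver 2→1: 1={foll,b=5,log=-}
step 5 deliver 1→2: —
step 6 propose(2,'y'): —
step 7 deliver 2→0: 0={foll,b=5,log=y}
step 8 deliver 0→2: 2={lead,b=5,log=y}
step 9 deliver 2→1: 1={foll,b=5,log=y}
step 10 deliver 1→2: —
step 11 timeout(0): 0={cand,b=6,log=y}
step 12 deliver 0→2: 2={foll,b=6,log=y}
step 13 deliver 2→0: 0={lead,b=6,log=y}
step 14 crash(0): 0={✗lead,b=6,log=y}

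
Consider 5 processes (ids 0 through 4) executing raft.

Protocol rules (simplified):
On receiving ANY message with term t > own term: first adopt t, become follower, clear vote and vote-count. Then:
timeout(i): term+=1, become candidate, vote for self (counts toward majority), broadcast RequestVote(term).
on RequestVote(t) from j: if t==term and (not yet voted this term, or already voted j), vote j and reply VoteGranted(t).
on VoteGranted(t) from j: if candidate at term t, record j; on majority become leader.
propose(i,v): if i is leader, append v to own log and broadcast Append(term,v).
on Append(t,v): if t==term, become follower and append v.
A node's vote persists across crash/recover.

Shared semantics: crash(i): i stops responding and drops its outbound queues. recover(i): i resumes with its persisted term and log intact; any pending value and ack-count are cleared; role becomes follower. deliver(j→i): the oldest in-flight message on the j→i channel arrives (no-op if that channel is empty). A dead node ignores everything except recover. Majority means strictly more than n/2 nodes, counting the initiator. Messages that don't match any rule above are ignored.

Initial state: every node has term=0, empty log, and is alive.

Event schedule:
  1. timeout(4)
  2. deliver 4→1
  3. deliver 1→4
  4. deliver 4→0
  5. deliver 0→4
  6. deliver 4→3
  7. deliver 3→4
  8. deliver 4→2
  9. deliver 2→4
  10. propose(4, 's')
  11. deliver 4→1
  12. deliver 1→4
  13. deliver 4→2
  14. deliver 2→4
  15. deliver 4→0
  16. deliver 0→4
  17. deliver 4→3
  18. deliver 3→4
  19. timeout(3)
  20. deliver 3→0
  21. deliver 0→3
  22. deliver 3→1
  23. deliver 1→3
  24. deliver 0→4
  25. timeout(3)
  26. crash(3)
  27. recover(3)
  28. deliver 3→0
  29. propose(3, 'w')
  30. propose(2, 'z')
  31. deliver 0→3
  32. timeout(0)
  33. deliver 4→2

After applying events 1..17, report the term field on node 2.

1

after 1 — timeout(4): n4:cand/t1/[-]
after 2 — deliver 4→1: n1:foll/t1/[-]
after 3 — deliver 1→4: ·
after 4 — deliver 4→0: n0:foll/t1/[-]
after 5 — deliver 0→4: n4:lead/t1/[-]
after 6 — deliver 4→3: n3:foll/t1/[-]
after 7 — deliver 3→4: ·
after 8 — deliver 4→2: n2:foll/t1/[-]
after 9 — deliver 2→4: ·
after 10 — propose(4,'s'): n4:lead/t1/[s]
after 11 — deliver 4→1: n1:foll/t1/[s]
after 12 — deliver 1→4: ·
after 13 — deliver 4→2: n2:foll/t1/[s]
after 14 — deliver 2→4: ·
after 15 — deliver 4→0: n0:foll/t1/[s]
after 16 — deliver 0→4: ·
after 17 — deliver 4→3: n3:foll/t1/[s]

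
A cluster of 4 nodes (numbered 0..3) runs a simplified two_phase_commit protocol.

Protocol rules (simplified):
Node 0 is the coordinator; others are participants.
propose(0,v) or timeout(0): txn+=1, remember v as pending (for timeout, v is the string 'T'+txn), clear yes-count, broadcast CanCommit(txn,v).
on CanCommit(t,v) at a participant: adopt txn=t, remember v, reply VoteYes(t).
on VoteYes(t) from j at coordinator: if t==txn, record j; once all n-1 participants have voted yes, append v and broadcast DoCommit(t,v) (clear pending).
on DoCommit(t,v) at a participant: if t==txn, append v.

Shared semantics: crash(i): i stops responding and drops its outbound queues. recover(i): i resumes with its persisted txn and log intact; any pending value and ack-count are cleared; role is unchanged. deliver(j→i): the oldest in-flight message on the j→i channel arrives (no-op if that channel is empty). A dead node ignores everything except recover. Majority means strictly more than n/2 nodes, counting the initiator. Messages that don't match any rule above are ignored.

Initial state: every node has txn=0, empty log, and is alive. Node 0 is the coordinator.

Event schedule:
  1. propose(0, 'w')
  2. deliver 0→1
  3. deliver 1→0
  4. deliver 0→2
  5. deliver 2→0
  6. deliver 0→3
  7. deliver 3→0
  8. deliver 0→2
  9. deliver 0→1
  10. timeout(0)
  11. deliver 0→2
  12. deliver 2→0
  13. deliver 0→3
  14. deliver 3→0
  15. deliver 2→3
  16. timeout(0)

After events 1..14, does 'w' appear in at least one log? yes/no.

[1] propose(0,'w') → N0(coor t1 [-])
[2] deliver 0→1 → N1(part t1 [-])
[3] deliver 1→0 → ∅
[4] deliver 0→2 → N2(part t1 [-])
[5] deliver 2→0 → ∅
[6] deliver 0→3 → N3(part t1 [-])
[7] deliver 3→0 → N0(coor t1 [w])
[8] deliver 0→2 → N2(part t1 [w])
[9] deliver 0→1 → N1(part t1 [w])
[10] timeout(0) → N0(coor t2 [w])
[11] deliver 0→2 → N2(part t2 [w])
[12] deliver 2→0 → ∅
[13] deliver 0→3 → N3(part t1 [w])
[14] deliver 3→0 → ∅

yes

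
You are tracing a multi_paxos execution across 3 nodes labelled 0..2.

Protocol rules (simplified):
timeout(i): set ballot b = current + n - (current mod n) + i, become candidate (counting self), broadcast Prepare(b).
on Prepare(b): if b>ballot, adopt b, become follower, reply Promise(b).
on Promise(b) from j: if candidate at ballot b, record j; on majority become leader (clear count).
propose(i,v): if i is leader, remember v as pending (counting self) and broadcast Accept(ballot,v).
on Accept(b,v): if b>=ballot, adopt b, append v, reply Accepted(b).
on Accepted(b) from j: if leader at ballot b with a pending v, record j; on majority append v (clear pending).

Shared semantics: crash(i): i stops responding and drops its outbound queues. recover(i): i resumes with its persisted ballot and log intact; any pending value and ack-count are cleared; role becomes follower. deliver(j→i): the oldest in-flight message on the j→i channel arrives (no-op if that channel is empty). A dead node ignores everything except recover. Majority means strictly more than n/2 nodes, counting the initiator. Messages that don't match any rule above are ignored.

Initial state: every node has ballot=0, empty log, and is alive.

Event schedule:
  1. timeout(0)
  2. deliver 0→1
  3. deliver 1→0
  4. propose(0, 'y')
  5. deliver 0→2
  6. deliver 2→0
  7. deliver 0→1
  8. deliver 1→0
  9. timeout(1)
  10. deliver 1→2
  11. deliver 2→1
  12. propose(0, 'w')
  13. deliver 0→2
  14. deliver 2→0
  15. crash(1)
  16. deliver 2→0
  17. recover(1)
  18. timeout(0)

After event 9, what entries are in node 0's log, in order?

y

e1 timeout(0): 0[cand,b=3,-]
e2 deliver 0→1: 1[foll,b=3,-]
e3 deliver 1→0: 0[lead,b=3,-]
e4 propose(0,'y'): ·
e5 deliver 0→2: 2[foll,b=3,-]
e6 deliver 2→0: ·
e7 deliver 0→1: 1[foll,b=3,y]
e8 deliver 1→0: 0[lead,b=3,y]
e9 timeout(1): 1[cand,b=7,y]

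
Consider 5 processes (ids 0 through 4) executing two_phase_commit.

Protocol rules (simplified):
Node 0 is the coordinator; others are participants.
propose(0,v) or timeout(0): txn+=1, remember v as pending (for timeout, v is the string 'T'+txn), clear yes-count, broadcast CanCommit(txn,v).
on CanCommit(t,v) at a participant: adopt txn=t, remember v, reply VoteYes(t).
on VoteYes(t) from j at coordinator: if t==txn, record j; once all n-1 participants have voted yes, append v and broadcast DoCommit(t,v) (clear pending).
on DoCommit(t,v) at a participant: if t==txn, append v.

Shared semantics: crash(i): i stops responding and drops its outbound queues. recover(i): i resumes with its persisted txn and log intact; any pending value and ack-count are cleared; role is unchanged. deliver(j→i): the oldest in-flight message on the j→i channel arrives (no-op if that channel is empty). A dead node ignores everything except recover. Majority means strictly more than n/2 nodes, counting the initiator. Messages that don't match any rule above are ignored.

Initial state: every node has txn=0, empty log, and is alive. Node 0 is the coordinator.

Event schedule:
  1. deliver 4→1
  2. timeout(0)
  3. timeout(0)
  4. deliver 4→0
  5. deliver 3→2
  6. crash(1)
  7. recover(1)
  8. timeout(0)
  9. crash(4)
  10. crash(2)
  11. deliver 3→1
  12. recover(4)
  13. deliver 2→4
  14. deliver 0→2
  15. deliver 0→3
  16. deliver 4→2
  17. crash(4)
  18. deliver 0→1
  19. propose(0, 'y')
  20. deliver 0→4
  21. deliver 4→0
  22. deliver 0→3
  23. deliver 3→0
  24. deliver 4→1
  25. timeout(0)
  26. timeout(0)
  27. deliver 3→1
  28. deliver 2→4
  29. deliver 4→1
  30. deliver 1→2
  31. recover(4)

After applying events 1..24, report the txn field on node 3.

1. deliver 4→1:  nop
2. timeout(0):  <0:coor t1 ->
3. timeout(0):  <0:coor t2 ->
4. deliver 4→0:  nop
5. deliver 3→2:  nop
6. crash(1):  <1:✗part t0 ->
7. recover(1):  <1:part t0 ->
8. timeout(0):  <0:coor t3 ->
9. crash(4):  <4:✗part t0 ->
10. crash(2):  <2:✗part t0 ->
11. deliver 3→1:  nop
12. recover(4):  <4:part t0 ->
13. deliver 2→4:  nop
14. deliver 0→2:  nop
15. deliver 0→3:  <3:part t1 ->
16. deliver 4→2:  nop
17. crash(4):  <4:✗part t0 ->
18. deliver 0→1:  <1:part t1 ->
19. propose(0,'y'):  <0:coor t4 ->
20. deliver 0→4:  nop
21. deliver 4→0:  nop
22. deliver 0→3:  <3:part t2 ->
23. deliver 3→0:  nop
24. deliver 4→1:  nop

2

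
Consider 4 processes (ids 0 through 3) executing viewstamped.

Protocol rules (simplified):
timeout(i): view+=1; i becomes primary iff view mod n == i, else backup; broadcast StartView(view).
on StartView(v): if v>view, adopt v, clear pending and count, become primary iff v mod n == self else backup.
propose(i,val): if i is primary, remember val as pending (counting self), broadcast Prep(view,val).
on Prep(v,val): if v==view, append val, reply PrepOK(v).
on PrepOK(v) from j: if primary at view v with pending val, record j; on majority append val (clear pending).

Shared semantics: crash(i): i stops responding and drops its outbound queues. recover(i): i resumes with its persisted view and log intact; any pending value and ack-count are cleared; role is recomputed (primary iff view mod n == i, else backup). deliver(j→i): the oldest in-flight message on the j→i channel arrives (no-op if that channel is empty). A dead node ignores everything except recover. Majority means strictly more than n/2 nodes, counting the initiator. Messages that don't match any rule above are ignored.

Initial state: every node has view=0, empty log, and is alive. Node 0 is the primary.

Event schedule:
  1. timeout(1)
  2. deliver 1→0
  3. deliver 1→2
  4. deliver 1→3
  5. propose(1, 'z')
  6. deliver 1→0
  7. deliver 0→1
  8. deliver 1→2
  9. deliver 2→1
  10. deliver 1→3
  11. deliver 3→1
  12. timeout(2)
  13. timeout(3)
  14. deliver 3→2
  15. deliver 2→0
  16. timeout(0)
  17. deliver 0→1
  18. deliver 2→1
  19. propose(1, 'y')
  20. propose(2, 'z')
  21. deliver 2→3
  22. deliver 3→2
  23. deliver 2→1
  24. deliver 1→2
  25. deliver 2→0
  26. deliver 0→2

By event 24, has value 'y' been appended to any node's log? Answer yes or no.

no

e1 timeout(1): 1[prim,v=1,-]
e2 deliver 1→0: 0[back,v=1,-]
e3 deliver 1→2: 2[back,v=1,-]
e4 deliver 1→3: 3[back,v=1,-]
e5 propose(1,'z'): ·
e6 deliver 1→0: 0[back,v=1,z]
e7 deliver 0→1: ·
e8 deliver 1→2: 2[back,v=1,z]
e9 deliver 2→1: 1[prim,v=1,z]
e10 deliver 1→3: 3[back,v=1,z]
e11 deliver 3→1: ·
e12 timeout(2): 2[prim,v=2,z]
e13 timeout(3): 3[back,v=2,z]
e14 deliver 3→2: ·
e15 deliver 2→0: 0[back,v=2,z]
e16 timeout(0): 0[back,v=3,z]
e17 deliver 0→1: 1[back,v=3,z]
e18 deliver 2→1: ·
e19 propose(1,'y'): ·
e20 propose(2,'z'): ·
e21 deliver 2→3: ·
e22 deliver 3→2: ·
e23 deliver 2→1: ·
e24 deliver 1→2: ·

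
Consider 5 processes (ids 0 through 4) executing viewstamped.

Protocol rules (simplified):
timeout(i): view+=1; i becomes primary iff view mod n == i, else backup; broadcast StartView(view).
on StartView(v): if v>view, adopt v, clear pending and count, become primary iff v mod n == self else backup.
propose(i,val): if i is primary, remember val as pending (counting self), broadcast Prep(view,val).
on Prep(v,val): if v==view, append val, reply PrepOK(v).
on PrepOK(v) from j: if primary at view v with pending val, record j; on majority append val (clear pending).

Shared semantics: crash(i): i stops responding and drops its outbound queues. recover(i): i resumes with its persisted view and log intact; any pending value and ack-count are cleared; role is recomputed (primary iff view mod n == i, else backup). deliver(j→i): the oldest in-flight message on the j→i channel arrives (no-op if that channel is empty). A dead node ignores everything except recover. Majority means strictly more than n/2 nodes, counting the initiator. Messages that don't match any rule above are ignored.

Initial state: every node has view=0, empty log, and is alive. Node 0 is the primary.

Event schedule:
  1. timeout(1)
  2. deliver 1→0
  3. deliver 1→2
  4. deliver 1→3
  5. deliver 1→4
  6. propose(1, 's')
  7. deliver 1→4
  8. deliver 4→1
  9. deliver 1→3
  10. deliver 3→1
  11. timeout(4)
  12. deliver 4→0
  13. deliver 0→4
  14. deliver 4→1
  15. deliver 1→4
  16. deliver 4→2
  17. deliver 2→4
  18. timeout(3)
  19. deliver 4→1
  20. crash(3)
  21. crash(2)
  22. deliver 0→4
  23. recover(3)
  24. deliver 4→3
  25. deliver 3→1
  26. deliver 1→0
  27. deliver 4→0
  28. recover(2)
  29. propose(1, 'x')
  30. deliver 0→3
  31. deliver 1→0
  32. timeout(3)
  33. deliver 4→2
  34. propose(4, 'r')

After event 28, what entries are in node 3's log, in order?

s

after 1 — timeout(1): n1:prim/v1/[-]
after 2 — deliver 1→0: n0:back/v1/[-]
after 3 — deliver 1→2: n2:back/v1/[-]
after 4 — deliver 1→3: n3:back/v1/[-]
after 5 — deliver 1→4: n4:back/v1/[-]
after 6 — propose(1,'s'): ·
after 7 — deliver 1→4: n4:back/v1/[s]
after 8 — deliver 4→1: ·
after 9 — deliver 1→3: n3:back/v1/[s]
after 10 — deliver 3→1: n1:prim/v1/[s]
after 11 — timeout(4): n4:back/v2/[s]
after 12 — deliver 4→0: n0:back/v2/[-]
after 13 — deliver 0→4: ·
after 14 — deliver 4→1: n1:back/v2/[s]
after 15 — deliver 1→4: ·
after 16 — deliver 4→2: n2:prim/v2/[-]
after 17 — deliver 2→4: ·
after 18 — timeout(3): n3:back/v2/[s]
after 19 — deliver 4→1: ·
after 20 — crash(3): n3:✗back/v2/[s]
after 21 — crash(2): n2:✗prim/v2/[-]
after 22 — deliver 0→4: ·
after 23 — recover(3): n3:back/v2/[s]
after 24 — deliver 4→3: ·
after 25 — deliver 3→1: ·
after 26 — deliver 1→0: ·
after 27 — deliver 4→0: ·
after 28 — recover(2): n2:prim/v2/[-]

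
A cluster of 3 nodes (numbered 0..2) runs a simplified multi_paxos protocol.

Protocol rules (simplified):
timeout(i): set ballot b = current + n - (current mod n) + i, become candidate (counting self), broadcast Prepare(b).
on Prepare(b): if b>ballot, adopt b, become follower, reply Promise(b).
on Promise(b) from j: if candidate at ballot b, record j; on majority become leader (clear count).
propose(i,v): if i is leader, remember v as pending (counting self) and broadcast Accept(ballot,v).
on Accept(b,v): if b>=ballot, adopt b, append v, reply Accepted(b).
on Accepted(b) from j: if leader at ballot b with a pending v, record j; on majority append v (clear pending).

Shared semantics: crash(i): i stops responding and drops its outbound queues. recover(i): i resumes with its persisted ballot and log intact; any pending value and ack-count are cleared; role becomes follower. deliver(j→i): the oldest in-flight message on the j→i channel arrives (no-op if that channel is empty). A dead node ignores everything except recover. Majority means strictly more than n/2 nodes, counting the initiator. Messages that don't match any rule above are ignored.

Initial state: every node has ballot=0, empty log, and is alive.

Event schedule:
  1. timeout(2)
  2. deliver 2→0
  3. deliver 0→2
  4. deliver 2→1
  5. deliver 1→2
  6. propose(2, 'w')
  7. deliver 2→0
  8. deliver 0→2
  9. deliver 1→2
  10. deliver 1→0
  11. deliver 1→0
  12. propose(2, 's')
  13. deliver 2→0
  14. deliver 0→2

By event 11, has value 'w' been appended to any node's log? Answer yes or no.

yes

after 1 — timeout(2): n2:cand/b5/[-]
after 2 — deliver 2→0: n0:foll/b5/[-]
after 3 — deliver 0→2: n2:lead/b5/[-]
after 4 — deliver 2→1: n1:foll/b5/[-]
after 5 — deliver 1→2: ·
after 6 — propose(2,'w'): ·
after 7 — deliver 2→0: n0:foll/b5/[w]
after 8 — deliver 0→2: n2:lead/b5/[w]
after 9 — deliver 1→2: ·
after 10 — deliver 1→0: ·
after 11 — deliver 1→0: ·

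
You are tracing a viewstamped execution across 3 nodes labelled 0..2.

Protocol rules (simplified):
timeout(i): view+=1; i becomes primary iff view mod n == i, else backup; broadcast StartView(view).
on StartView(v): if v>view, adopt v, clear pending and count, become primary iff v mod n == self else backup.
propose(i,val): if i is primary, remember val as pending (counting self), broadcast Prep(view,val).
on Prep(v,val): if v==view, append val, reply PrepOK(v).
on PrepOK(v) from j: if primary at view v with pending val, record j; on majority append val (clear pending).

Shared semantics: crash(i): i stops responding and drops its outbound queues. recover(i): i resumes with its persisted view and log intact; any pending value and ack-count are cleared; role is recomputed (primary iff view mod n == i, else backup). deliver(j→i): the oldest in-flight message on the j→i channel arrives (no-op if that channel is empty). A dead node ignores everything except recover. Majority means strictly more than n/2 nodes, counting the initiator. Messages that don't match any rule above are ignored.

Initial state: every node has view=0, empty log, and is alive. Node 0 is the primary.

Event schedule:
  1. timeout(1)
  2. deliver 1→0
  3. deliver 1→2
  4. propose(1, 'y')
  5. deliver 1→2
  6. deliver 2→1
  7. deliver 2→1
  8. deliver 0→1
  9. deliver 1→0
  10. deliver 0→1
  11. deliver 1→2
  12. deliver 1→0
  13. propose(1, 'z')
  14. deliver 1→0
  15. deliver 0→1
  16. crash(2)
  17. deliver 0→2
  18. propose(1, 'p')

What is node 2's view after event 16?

1

[1] timeout(1) → N1(prim v1 [-])
[2] deliver 1→0 → N0(back v1 [-])
[3] deliver 1→2 → N2(back v1 [-])
[4] propose(1,'y') → ∅
[5] deliver 1→2 → N2(back v1 [y])
[6] deliver 2→1 → N1(prim v1 [y])
[7] deliver 2→1 → ∅
[8] deliver 0→1 → ∅
[9] deliver 1→0 → N0(back v1 [y])
[10] deliver 0→1 → ∅
[11] deliver 1→2 → ∅
[12] deliver 1→0 → ∅
[13] propose(1,'z') → ∅
[14] deliver 1→0 → N0(back v1 [y,z])
[15] deliver 0→1 → N1(prim v1 [y,z])
[16] crash(2) → N2(✗back v1 [y])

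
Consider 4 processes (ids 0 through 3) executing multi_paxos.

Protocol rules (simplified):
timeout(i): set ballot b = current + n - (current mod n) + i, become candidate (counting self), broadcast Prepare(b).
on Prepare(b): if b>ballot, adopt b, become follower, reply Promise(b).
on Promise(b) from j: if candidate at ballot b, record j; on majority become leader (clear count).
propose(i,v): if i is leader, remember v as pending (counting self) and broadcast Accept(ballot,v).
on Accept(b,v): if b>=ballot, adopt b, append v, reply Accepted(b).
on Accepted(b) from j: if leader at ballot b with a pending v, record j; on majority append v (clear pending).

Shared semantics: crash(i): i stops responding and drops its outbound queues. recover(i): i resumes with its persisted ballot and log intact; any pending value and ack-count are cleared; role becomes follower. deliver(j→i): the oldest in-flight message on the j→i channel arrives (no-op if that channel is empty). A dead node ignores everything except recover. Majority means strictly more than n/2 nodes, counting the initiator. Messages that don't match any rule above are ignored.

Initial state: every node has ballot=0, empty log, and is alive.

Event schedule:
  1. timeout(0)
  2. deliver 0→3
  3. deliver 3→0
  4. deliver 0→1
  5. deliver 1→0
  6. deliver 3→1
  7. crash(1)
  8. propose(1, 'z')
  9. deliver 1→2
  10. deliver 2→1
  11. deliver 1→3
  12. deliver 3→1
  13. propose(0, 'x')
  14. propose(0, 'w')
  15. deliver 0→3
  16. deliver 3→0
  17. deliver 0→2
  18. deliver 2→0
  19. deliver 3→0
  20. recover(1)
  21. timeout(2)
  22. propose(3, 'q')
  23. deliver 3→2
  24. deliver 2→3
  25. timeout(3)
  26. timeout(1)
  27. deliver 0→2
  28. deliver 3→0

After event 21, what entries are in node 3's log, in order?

1. timeout(0):  <0:cand b4 ->
2. deliver 0→3:  <3:foll b4 ->
3. deliver 3→0:  nop
4. deliver 0→1:  <1:foll b4 ->
5. deliver 1→0:  <0:lead b4 ->
6. deliver 3→1:  nop
7. crash(1):  <1:✗foll b4 ->
8. propose(1,'z'):  nop
9. deliver 1→2:  nop
10. deliver 2→1:  nop
11. deliver 1→3:  nop
12. deliver 3→1:  nop
13. propose(0,'x'):  nop
14. propose(0,'w'):  nop
15. deliver 0→3:  <3:foll b4 x>
16. deliver 3→0:  nop
17. deliver 0→2:  <2:foll b4 ->
18. deliver 2→0:  nop
19. deliver 3→0:  nop
20. recover(1):  <1:foll b4 ->
21. timeout(2):  <2:cand b10 ->

x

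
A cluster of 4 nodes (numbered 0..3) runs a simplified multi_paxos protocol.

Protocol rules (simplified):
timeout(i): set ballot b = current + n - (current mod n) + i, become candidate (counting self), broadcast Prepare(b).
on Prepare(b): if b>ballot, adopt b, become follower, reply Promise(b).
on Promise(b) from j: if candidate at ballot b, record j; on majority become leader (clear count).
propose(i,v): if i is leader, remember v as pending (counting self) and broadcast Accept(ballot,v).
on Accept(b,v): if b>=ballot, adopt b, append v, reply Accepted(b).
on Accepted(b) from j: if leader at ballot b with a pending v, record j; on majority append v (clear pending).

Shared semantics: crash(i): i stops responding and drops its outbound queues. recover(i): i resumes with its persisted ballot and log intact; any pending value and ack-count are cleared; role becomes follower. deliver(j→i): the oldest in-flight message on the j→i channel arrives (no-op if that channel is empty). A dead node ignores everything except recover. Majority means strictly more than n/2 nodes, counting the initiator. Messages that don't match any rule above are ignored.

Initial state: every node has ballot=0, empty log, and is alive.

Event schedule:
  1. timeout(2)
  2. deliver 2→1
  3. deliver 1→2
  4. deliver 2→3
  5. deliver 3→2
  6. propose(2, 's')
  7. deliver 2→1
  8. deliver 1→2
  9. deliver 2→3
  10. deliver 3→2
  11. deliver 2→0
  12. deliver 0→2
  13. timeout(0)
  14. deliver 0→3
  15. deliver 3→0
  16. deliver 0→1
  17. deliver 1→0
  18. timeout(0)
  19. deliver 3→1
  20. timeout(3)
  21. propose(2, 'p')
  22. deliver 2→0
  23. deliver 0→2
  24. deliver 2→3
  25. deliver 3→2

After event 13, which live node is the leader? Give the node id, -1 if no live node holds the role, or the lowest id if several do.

2

after 1 — timeout(2): n2:cand/b6/[-]
after 2 — deliver 2→1: n1:foll/b6/[-]
after 3 — deliver 1→2: ·
after 4 — deliver 2→3: n3:foll/b6/[-]
after 5 — deliver 3→2: n2:lead/b6/[-]
after 6 — propose(2,'s'): ·
after 7 — deliver 2→1: n1:foll/b6/[s]
after 8 — deliver 1→2: ·
after 9 — deliver 2→3: n3:foll/b6/[s]
after 10 — deliver 3→2: n2:lead/b6/[s]
after 11 — deliver 2→0: n0:foll/b6/[-]
after 12 — deliver 0→2: ·
after 13 — timeout(0): n0:cand/b8/[-]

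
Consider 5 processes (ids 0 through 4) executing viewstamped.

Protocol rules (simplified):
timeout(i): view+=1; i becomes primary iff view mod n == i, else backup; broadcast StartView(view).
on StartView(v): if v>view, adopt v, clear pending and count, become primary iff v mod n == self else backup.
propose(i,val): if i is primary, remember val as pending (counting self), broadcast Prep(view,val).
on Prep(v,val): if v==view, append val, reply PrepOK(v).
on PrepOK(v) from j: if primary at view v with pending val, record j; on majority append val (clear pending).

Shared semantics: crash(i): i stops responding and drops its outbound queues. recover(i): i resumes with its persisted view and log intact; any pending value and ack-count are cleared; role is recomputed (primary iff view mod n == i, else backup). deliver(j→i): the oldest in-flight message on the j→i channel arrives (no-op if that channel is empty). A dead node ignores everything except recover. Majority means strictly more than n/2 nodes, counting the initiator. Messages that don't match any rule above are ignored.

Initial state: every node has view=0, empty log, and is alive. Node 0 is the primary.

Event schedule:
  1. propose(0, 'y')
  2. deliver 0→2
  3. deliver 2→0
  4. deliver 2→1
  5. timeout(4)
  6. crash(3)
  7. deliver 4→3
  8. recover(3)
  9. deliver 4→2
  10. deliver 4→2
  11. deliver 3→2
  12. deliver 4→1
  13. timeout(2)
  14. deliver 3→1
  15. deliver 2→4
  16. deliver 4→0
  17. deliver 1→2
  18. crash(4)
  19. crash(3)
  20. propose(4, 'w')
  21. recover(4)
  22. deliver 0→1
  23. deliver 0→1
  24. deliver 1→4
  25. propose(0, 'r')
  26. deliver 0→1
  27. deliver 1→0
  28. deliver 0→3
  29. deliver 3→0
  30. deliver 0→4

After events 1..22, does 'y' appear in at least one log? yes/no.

yes

step 1 propose(0,'y'): —
step 2 deliver 0→2: 2={back,v=0,log=y}
step 3 deliver 2→0: —
step 4 deliver 2→1: —
step 5 timeout(4): 4={back,v=1,log=-}
step 6 crash(3): 3={✗back,v=0,log=-}
step 7 deliver 4→3: —
step 8 recover(3): 3={back,v=0,log=-}
step 9 deliver 4→2: 2={back,v=1,log=y}
step 10 deliver 4→2: —
step 11 deliver 3→2: —
step 12 deliver 4→1: 1={prim,v=1,log=-}
step 13 timeout(2): 2={prim,v=2,log=y}
step 14 deliver 3→1: —
step 15 deliver 2→4: 4={back,v=2,log=-}
step 16 deliver 4→0: 0={back,v=1,log=-}
step 17 deliver 1→2: —
step 18 crash(4): 4={✗back,v=2,log=-}
step 19 crash(3): 3={✗back,v=0,log=-}
step 20 propose(4,'w'): —
step 21 recover(4): 4={back,v=2,log=-}
step 22 deliver 0→1: —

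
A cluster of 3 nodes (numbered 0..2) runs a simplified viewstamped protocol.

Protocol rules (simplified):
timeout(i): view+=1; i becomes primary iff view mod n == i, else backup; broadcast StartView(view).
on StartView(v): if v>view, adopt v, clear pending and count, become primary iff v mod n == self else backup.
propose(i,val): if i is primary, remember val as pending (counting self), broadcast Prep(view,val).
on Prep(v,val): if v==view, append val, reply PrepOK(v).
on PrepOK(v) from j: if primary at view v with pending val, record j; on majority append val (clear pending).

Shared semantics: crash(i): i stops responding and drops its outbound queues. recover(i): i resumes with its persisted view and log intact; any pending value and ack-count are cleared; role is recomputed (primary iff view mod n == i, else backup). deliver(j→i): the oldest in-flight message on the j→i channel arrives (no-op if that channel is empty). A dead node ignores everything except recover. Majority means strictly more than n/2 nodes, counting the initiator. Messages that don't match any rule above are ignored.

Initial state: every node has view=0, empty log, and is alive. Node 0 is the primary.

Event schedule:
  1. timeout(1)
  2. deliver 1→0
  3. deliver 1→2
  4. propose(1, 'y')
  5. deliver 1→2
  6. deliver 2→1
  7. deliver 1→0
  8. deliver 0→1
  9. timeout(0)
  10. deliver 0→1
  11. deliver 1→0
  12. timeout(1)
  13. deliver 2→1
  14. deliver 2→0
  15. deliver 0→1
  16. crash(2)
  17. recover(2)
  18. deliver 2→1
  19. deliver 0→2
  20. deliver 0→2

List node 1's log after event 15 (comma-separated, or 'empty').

step 1 timeout(1): 1={prim,v=1,log=-}
step 2 deliver 1→0: 0={back,v=1,log=-}
step 3 deliver 1→2: 2={back,v=1,log=-}
step 4 propose(1,'y'): —
step 5 deliver 1→2: 2={back,v=1,log=y}
step 6 deliver 2→1: 1={prim,v=1,log=y}
step 7 deliver 1→0: 0={back,v=1,log=y}
step 8 deliver 0→1: —
step 9 timeout(0): 0={back,v=2,log=y}
step 10 deliver 0→1: 1={back,v=2,log=y}
step 11 deliver 1→0: —
step 12 timeout(1): 1={back,v=3,log=y}
step 13 deliver 2→1: —
step 14 deliver 2→0: —
step 15 deliver 0→1: —

y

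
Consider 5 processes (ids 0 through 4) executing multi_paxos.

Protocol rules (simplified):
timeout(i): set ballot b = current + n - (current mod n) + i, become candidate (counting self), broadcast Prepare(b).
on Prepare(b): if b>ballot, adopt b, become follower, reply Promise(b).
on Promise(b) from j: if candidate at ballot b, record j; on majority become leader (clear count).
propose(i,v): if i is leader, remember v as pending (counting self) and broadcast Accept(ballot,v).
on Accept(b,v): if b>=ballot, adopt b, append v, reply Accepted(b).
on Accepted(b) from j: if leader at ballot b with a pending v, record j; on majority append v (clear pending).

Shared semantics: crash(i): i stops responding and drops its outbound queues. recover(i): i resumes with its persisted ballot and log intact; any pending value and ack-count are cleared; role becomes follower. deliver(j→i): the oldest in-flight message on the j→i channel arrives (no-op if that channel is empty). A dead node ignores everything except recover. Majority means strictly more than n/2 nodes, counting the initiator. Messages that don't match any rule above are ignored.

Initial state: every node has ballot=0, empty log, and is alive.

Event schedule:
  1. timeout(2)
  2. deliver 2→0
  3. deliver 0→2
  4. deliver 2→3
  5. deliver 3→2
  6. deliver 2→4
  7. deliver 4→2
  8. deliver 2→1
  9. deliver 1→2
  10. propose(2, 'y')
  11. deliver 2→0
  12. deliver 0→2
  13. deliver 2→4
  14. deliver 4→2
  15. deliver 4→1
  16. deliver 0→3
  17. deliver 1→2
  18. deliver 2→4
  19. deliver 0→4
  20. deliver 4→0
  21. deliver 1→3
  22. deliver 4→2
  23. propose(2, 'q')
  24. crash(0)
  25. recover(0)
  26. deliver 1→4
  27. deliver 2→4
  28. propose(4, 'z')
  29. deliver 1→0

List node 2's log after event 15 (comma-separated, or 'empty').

y

[1] timeout(2) → N2(cand b7 [-])
[2] deliver 2→0 → N0(foll b7 [-])
[3] deliver 0→2 → ∅
[4] deliver 2→3 → N3(foll b7 [-])
[5] deliver 3→2 → N2(lead b7 [-])
[6] deliver 2→4 → N4(foll b7 [-])
[7] deliver 4→2 → ∅
[8] deliver 2→1 → N1(foll b7 [-])
[9] deliver 1→2 → ∅
[10] propose(2,'y') → ∅
[11] deliver 2→0 → N0(foll b7 [y])
[12] deliver 0→2 → ∅
[13] deliver 2→4 → N4(foll b7 [y])
[14] deliver 4→2 → N2(lead b7 [y])
[15] deliver 4→1 → ∅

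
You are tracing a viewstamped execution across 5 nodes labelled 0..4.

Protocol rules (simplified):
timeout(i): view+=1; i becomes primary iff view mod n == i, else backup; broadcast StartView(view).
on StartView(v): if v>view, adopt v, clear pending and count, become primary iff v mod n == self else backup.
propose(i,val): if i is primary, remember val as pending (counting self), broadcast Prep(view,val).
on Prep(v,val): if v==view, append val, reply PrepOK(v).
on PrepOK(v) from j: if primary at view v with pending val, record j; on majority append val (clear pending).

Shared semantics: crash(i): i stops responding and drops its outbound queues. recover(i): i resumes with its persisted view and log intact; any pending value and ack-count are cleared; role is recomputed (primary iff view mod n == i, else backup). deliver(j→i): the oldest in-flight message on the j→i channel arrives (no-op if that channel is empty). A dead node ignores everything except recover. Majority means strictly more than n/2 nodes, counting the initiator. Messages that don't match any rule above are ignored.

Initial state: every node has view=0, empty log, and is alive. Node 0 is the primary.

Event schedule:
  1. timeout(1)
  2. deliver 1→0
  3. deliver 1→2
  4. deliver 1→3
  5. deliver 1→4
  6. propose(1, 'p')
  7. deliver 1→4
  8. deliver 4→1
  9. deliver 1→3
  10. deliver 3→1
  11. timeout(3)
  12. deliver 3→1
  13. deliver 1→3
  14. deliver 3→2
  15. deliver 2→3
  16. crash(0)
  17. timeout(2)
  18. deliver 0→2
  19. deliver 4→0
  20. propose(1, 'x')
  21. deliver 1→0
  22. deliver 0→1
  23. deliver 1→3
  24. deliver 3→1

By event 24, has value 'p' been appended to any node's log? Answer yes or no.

yes

after 1 — timeout(1): n1:prim/v1/[-]
after 2 — deliver 1→0: n0:back/v1/[-]
after 3 — deliver 1→2: n2:back/v1/[-]
after 4 — deliver 1→3: n3:back/v1/[-]
after 5 — deliver 1→4: n4:back/v1/[-]
after 6 — propose(1,'p'): ·
after 7 — deliver 1→4: n4:back/v1/[p]
after 8 — deliver 4→1: ·
after 9 — deliver 1→3: n3:back/v1/[p]
after 10 — deliver 3→1: n1:prim/v1/[p]
after 11 — timeout(3): n3:back/v2/[p]
after 12 — deliver 3→1: n1:back/v2/[p]
after 13 — deliver 1→3: ·
after 14 — deliver 3→2: n2:prim/v2/[-]
after 15 — deliver 2→3: ·
after 16 — crash(0): n0:✗back/v1/[-]
after 17 — timeout(2): n2:back/v3/[-]
after 18 — deliver 0→2: ·
after 19 — deliver 4→0: ·
after 20 — propose(1,'x'): ·
after 21 — deliver 1→0: ·
after 22 — deliver 0→1: ·
after 23 — deliver 1→3: ·
after 24 — deliver 3→1: ·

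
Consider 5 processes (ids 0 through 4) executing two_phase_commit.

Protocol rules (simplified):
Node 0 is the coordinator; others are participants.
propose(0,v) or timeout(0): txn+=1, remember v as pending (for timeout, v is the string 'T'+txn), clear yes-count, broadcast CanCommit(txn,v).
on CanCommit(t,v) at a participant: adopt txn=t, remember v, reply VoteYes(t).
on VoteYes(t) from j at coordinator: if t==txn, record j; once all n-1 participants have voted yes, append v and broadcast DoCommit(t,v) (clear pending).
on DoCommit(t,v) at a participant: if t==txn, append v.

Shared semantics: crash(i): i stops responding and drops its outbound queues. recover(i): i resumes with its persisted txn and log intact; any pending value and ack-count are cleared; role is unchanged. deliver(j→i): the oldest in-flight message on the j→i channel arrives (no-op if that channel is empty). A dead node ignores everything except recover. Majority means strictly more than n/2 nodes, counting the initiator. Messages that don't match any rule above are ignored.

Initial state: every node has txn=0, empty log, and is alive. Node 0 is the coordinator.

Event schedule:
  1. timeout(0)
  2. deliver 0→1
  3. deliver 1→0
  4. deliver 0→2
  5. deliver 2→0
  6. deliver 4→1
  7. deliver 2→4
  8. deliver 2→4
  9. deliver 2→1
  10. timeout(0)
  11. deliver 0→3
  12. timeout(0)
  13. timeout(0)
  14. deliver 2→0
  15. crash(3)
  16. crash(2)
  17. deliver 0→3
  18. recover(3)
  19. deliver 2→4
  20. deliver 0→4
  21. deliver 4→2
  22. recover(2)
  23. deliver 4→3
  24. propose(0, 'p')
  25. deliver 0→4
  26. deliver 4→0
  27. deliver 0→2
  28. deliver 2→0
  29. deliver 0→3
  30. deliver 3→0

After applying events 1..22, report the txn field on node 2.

1

[1] timeout(0) → N0(coor t1 [-])
[2] deliver 0→1 → N1(part t1 [-])
[3] deliver 1→0 → ∅
[4] deliver 0→2 → N2(part t1 [-])
[5] deliver 2→0 → ∅
[6] deliver 4→1 → ∅
[7] deliver 2→4 → ∅
[8] deliver 2→4 → ∅
[9] deliver 2→1 → ∅
[10] timeout(0) → N0(coor t2 [-])
[11] deliver 0→3 → N3(part t1 [-])
[12] timeout(0) → N0(coor t3 [-])
[13] timeout(0) → N0(coor t4 [-])
[14] deliver 2→0 → ∅
[15] crash(3) → N3(✗part t1 [-])
[16] crash(2) → N2(✗part t1 [-])
[17] deliver 0→3 → ∅
[18] recover(3) → N3(part t1 [-])
[19] deliver 2→4 → ∅
[20] deliver 0→4 → N4(part t1 [-])
[21] deliver 4→2 → ∅
[22] recover(2) → N2(part t1 [-])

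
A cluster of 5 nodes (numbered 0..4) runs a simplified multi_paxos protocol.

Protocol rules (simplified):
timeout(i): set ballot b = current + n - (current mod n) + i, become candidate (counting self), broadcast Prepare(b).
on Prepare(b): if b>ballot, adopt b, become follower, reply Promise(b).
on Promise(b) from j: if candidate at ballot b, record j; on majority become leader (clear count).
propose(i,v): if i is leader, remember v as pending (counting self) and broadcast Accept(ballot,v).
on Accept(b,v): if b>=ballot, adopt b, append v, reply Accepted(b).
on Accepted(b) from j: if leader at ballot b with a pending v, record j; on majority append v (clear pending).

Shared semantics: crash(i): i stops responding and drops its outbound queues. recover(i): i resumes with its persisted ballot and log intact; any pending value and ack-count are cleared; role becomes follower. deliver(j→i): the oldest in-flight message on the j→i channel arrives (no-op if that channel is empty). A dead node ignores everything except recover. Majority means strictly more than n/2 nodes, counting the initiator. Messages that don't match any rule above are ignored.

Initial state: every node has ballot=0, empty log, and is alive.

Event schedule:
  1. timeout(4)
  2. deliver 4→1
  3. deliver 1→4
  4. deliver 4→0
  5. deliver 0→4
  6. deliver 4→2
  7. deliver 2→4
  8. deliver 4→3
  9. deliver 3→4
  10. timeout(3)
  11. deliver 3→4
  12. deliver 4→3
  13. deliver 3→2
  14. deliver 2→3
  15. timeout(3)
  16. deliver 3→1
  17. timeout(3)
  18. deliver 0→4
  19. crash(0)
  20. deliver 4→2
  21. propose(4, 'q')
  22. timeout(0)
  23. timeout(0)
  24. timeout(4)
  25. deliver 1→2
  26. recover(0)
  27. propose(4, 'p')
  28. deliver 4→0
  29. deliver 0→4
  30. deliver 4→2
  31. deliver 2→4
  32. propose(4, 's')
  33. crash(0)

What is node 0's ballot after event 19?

9

step 1 timeout(4): 4={cand,b=9,log=-}
step 2 deliver 4→1: 1={foll,b=9,log=-}
step 3 deliver 1→4: —
step 4 deliver 4→0: 0={foll,b=9,log=-}
step 5 deliver 0→4: 4={lead,b=9,log=-}
step 6 deliver 4→2: 2={foll,b=9,log=-}
step 7 deliver 2→4: —
step 8 deliver 4→3: 3={foll,b=9,log=-}
step 9 deliver 3→4: —
step 10 timeout(3): 3={cand,b=13,log=-}
step 11 deliver 3→4: 4={foll,b=13,log=-}
step 12 deliver 4→3: —
step 13 deliver 3→2: 2={foll,b=13,log=-}
step 14 deliver 2→3: 3={lead,b=13,log=-}
step 15 timeout(3): 3={cand,b=18,log=-}
step 16 deliver 3→1: 1={foll,b=13,log=-}
step 17 timeout(3): 3={cand,b=23,log=-}
step 18 deliver 0→4: —
step 19 crash(0): 0={✗foll,b=9,log=-}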